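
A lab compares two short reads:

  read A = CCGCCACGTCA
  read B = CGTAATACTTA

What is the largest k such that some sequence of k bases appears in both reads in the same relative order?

One common subsequence of length 6: C [2,1], G [3,2], A [6,7], C [7,8], T [9,10], A [11,11], and the DP table's final entry dp[11][11] is also 6, so no common subsequence is longer.

6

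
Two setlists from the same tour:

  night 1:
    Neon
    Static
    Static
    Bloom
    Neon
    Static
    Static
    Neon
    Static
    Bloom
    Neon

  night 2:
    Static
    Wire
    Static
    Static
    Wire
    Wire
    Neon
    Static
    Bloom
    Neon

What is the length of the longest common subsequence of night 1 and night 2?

Pick Static [2,1], then Static [3,3], then Static [6,4], then Neon [8,7], then Static [9,8], then Bloom [10,9], then Neon [11,10]; all 7 songs appear in both, in order. The LCS DP gives dp[11][10] = 7, so this is optimal.

7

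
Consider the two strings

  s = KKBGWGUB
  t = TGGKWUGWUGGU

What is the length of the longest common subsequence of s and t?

Taking K (s #1, t #4) → G (s #4, t #7) → W (s #5, t #8) → G (s #6, t #11) → U (s #7, t #12) gives a common subsequence of length 5. Since dp[8][12] = 5, nothing longer is possible.

5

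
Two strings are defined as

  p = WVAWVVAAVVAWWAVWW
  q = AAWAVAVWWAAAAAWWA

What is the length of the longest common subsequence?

One common subsequence of length 10: W [1,3], V [2,5], A [3,6], W [4,9], A [7,12], A [8,13], A [11,14], W [12,15], W [13,16], A [14,17]. Since dp[17][17] = 10, nothing longer is possible.

10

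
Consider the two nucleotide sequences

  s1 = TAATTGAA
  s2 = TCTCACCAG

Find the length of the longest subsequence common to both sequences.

Let dp[i][j] be the LCS length of the first i bases of s1 and the first j bases of s2. dp[i][j] = dp[i-1][j-1]+1 when the i-th and j-th bases match, else max(dp[i-1][j], dp[i][j-1]).
    ·  T  C  T  C  A  C  C  A  G
 ·  0  0  0  0  0  0  0  0  0  0
 T  0  1  1  1  1  1  1  1  1  1
 A  0  1  1  1  1  2  2  2  2  2
 A  0  1  1  1  1  2  2  2  3  3
 T  0  1  1  2  2  2  2  2  3  3
 T  0  1  1  2  2  2  2  2  3  3
 G  0  1  1  2  2  2  2  2  3  4
 A  0  1  1  2  2  3  3  3  3  4
 A  0  1  1  2  2  3  3  3  4  4
dp[8][9] = 4. One LCS (by backtracking along matches): TAAG.

4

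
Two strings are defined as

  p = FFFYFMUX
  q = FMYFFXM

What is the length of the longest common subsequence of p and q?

Let dp[i][j] be the LCS length of the first i characters of p and the first j characters of q. dp[i][j] = dp[i-1][j-1]+1 when the i-th and j-th characters match, else max(dp[i-1][j], dp[i][j-1]).
    ·  F  M  Y  F  F  X  M
 ·  0  0  0  0  0  0  0  0
 F  0  1  1  1  1  1  1  1
 F  0  1  1  1  2  2  2  2
 F  0  1  1  1  2  3  3  3
 Y  0  1  1  2  2  3  3  3
 F  0  1  1  2  3  3  3  3
 M  0  1  2  2  3  3  3  4
 U  0  1  2  2  3  3  3  4
 X  0  1  2  2  3  3  4  4
dp[8][7] = 4. One LCS (by backtracking along matches): FFFM.

4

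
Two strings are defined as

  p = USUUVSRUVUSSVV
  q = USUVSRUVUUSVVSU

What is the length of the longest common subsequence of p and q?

Pick U [1,1], then S [2,2], then U [4,3], then V [5,4], then S [6,5], then R [7,6], then U [8,7], then V [9,8], then U [10,10], then S [12,11], then V [13,12], then V [14,13]; all 12 characters appear in both, in order. Since dp[14][15] = 12, nothing longer is possible.

12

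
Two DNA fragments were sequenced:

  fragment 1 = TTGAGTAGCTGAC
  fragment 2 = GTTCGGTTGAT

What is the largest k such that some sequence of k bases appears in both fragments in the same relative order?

Pick T (fragment 1 #1, fragment 2 #2) → T (fragment 1 #2, fragment 2 #3) → G (fragment 1 #3, fragment 2 #5) → G (fragment 1 #5, fragment 2 #6) → T (fragment 1 #6, fragment 2 #7) → T (fragment 1 #10, fragment 2 #8) → G (fragment 1 #11, fragment 2 #9) → A (fragment 1 #12, fragment 2 #10); all 8 bases appear in both, in order. The LCS DP gives dp[13][11] = 8, so this is optimal.

8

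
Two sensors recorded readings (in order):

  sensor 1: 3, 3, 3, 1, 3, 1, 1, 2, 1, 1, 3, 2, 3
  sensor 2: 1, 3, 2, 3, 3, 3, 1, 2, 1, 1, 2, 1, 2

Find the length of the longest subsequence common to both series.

Match 3 at sensor 1[1]=sensor 2[4], then 3 at sensor 1[2]=sensor 2[5], then 3 at sensor 1[3]=sensor 2[6], then 1 at sensor 1[4]=sensor 2[7], then 1 at sensor 1[6]=sensor 2[9], then 1 at sensor 1[7]=sensor 2[10], then 2 at sensor 1[8]=sensor 2[11], then 1 at sensor 1[10]=sensor 2[12], then 2 at sensor 1[12]=sensor 2[13] — 9 values in the same relative order in both. Since dp[13][13] = 9, nothing longer is possible.

9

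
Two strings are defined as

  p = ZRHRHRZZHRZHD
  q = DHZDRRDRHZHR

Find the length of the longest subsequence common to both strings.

Taking Z at p[1]=q[3], R at p[2]=q[6], R at p[4]=q[8], H at p[5]=q[9], Z at p[8]=q[10], H at p[9]=q[11], R at p[10]=q[12] gives a common subsequence of length 7. Since dp[13][12] = 7, nothing longer is possible.

7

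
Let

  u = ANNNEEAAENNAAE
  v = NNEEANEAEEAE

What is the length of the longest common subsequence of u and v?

Pick N at u[3]=v[1] → N at u[4]=v[2] → E at u[5]=v[3] → E at u[6]=v[4] → A at u[7]=v[5] → A at u[8]=v[8] → E at u[9]=v[10] → A at u[13]=v[11] → E at u[14]=v[12]; all 9 characters appear in both, in order. dp[14][12] = 9 confirms this is the maximum.

9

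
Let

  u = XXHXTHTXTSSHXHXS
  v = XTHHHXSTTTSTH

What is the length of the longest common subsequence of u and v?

One common subsequence of length 8: X [1,1], H [3,5], X [4,6], T [5,8], T [7,9], T [9,10], S [10,11], H [14,13]. dp[16][13] = 8 confirms this is the maximum.

8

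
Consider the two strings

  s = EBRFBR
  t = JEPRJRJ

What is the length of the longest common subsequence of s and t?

3

One common subsequence of length 3: E at s[1]=t[2], then R at s[3]=t[4], then R at s[6]=t[6]. Since dp[6][7] = 3, nothing longer is possible.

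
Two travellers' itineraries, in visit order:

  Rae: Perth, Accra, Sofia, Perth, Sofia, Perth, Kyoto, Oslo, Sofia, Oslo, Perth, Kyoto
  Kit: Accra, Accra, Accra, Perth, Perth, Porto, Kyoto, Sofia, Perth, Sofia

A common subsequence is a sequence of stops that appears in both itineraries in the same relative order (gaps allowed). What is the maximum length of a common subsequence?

6

Taking Accra [2,3]; then Perth [4,4]; then Perth [6,5]; then Kyoto [7,7]; then Sofia [9,8]; then Perth [11,9] gives a common subsequence of length 6. Since dp[12][10] = 6, nothing longer is possible.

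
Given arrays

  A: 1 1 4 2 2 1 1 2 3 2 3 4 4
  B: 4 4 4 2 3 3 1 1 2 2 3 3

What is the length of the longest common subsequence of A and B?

7

Pick 4 [3,3], then 2 [4,4], then 1 [6,7], then 1 [7,8], then 2 [8,10], then 3 [9,11], then 3 [11,12]; all 7 values appear in both, in order. dp[13][12] = 7 confirms this is the maximum.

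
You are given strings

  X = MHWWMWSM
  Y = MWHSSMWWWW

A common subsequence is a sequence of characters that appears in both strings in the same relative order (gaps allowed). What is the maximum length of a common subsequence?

5

Taking M (X #1, Y #1) → H (X #2, Y #3) → W (X #3, Y #8) → W (X #4, Y #9) → W (X #6, Y #10) gives a common subsequence of length 5. dp[8][10] = 5 confirms this is the maximum.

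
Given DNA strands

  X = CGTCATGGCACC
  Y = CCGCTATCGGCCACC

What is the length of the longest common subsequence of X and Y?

11

One common subsequence of length 11: C at X[1]=Y[2], then G at X[2]=Y[3], then T at X[3]=Y[5], then A at X[5]=Y[6], then T at X[6]=Y[7], then G at X[7]=Y[9], then G at X[8]=Y[10], then C at X[9]=Y[12], then A at X[10]=Y[13], then C at X[11]=Y[14], then C at X[12]=Y[15]. Since dp[12][15] = 11, nothing longer is possible.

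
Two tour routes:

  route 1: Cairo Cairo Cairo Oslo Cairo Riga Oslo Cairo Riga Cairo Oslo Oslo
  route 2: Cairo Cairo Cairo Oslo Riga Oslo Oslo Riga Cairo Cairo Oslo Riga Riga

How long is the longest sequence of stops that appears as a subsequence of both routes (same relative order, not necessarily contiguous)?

One common subsequence of length 9: Cairo (route 1 #1, route 2 #1) → Cairo (route 1 #2, route 2 #2) → Cairo (route 1 #3, route 2 #3) → Oslo (route 1 #4, route 2 #4) → Riga (route 1 #6, route 2 #5) → Oslo (route 1 #7, route 2 #7) → Cairo (route 1 #8, route 2 #9) → Cairo (route 1 #10, route 2 #10) → Oslo (route 1 #11, route 2 #11). dp[12][13] = 9 confirms this is the maximum.

9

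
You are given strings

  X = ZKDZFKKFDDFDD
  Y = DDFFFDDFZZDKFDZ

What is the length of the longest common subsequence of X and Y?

Match D at X[3]=Y[2], then F at X[5]=Y[4], then F at X[8]=Y[5], then D at X[9]=Y[6], then D at X[10]=Y[7], then F at X[11]=Y[8], then D at X[12]=Y[11], then D at X[13]=Y[14] — 8 characters in the same relative order in both. The LCS DP gives dp[13][15] = 8, so this is optimal.

8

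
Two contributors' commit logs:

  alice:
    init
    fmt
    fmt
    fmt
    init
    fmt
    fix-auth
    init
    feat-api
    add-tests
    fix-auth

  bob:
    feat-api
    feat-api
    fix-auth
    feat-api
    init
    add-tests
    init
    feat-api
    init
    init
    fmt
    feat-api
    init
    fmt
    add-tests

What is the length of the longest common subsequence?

One common subsequence of length 5: init (alice #1, bob #10), fmt (alice #2, bob #11), init (alice #5, bob #13), fmt (alice #6, bob #14), add-tests (alice #10, bob #15), and the DP table's final entry dp[11][15] is also 5, so no common subsequence is longer.

5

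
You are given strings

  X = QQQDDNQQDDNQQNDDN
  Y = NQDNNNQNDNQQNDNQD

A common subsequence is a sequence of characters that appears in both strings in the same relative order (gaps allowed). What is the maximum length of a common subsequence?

One common subsequence of length 11: Q at X[3]=Y[2], D at X[4]=Y[3], N at X[6]=Y[6], Q at X[7]=Y[7], D at X[10]=Y[9], N at X[11]=Y[10], Q at X[12]=Y[11], Q at X[13]=Y[12], N at X[14]=Y[13], D at X[15]=Y[14], D at X[16]=Y[17]. The LCS DP gives dp[17][17] = 11, so this is optimal.

11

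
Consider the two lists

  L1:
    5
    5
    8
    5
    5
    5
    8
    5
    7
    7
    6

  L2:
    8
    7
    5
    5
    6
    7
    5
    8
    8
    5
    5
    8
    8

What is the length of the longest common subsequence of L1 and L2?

6

One common subsequence of length 6: 5 (L1 #1, L2 #4), then 5 (L1 #2, L2 #7), then 8 (L1 #3, L2 #9), then 5 (L1 #4, L2 #10), then 5 (L1 #5, L2 #11), then 8 (L1 #7, L2 #13), and the DP table's final entry dp[11][13] is also 6, so no common subsequence is longer.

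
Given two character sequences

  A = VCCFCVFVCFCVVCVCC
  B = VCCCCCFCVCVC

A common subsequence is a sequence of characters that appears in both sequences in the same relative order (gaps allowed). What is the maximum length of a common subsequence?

11

Pick V (A #1, B #1), C (A #2, B #3), C (A #3, B #4), C (A #5, B #5), C (A #9, B #6), F (A #10, B #7), C (A #11, B #8), V (A #13, B #9), C (A #14, B #10), V (A #15, B #11), C (A #17, B #12); all 11 characters appear in both, in order. The LCS DP gives dp[17][12] = 11, so this is optimal.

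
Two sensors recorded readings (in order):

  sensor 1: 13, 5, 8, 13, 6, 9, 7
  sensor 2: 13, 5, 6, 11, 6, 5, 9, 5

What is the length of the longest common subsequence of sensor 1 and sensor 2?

4

One common subsequence of length 4: 13 (sensor 1 #1, sensor 2 #1), 5 (sensor 1 #2, sensor 2 #2), 6 (sensor 1 #5, sensor 2 #5), 9 (sensor 1 #6, sensor 2 #7). dp[7][8] = 4 confirms this is the maximum.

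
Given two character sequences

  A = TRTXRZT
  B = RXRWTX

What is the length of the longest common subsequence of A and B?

4

Let dp[i][j] be the LCS length of the first i characters of A and the first j characters of B. dp[i][j] = dp[i-1][j-1]+1 when the i-th and j-th characters match, else max(dp[i-1][j], dp[i][j-1]).
    ·  R  X  R  W  T  X
 ·  0  0  0  0  0  0  0
 T  0  0  0  0  0  1  1
 R  0  1  1  1  1  1  1
 T  0  1  1  1  1  2  2
 X  0  1  2  2  2  2  3
 R  0  1  2  3  3  3  3
 Z  0  1  2  3  3  3  3
 T  0  1  2  3  3  4  4
dp[7][6] = 4. One LCS (by backtracking along matches): RXRT.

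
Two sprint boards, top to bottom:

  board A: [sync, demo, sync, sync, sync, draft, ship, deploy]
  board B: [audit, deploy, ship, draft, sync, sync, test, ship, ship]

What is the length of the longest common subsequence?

Match sync at board A[1]=board B[5], sync at board A[3]=board B[6], ship at board A[7]=board B[9] — 3 tasks in the same relative order in both. dp[8][9] = 3 confirms this is the maximum.

3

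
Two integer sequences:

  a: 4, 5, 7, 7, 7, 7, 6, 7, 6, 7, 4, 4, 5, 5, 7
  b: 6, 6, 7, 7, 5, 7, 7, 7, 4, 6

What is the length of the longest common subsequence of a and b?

One common subsequence of length 6: 7 [3,3], then 7 [4,4], then 7 [5,6], then 7 [6,7], then 7 [8,8], then 6 [9,10]. dp[15][10] = 6 confirms this is the maximum.

6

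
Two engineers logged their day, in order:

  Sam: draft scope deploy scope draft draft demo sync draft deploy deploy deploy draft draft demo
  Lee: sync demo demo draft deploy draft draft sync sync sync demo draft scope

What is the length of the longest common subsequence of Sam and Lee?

Pick draft at Sam[1]=Lee[4], then deploy at Sam[3]=Lee[5], then draft at Sam[5]=Lee[6], then draft at Sam[6]=Lee[7], then demo at Sam[7]=Lee[11], then draft at Sam[9]=Lee[12]; all 6 tasks appear in both, in order, and the DP table's final entry dp[15][13] is also 6, so no common subsequence is longer.

6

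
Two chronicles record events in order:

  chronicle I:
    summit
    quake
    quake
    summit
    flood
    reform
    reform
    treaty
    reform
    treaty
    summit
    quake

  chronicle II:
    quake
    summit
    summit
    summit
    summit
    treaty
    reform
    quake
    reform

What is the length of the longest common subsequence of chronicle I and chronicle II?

5

Taking summit (chronicle I #1, chronicle II #4), then summit (chronicle I #4, chronicle II #5), then treaty (chronicle I #8, chronicle II #6), then reform (chronicle I #9, chronicle II #7), then quake (chronicle I #12, chronicle II #8) gives a common subsequence of length 5. The LCS DP gives dp[12][9] = 5, so this is optimal.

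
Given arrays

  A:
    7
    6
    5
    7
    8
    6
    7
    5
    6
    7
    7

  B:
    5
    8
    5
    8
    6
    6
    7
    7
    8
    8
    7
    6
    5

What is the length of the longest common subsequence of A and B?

Let dp[i][j] be the LCS length of the first i values of A and the first j values of B. dp[i][j] = dp[i-1][j-1]+1 when the i-th and j-th values match, else max(dp[i-1][j], dp[i][j-1]).
    ·  5  8  5  8  6  6  7  7  8  8  7  6  5
 ·  0  0  0  0  0  0  0  0  0  0  0  0  0  0
 7  0  0  0  0  0  0  0  1  1  1  1  1  1  1
 6  0  0  0  0  0  1  1  1  1  1  1  1  2  2
 5  0  1  1  1  1  1  1  1  1  1  1  1  2  3
 7  0  1  1  1  1  1  1  2  2  2  2  2  2  3
 8  0  1  2  2  2  2  2  2  2  3  3  3  3  3
 6  0  1  2  2  2  3  3  3  3  3  3  3  4  4
 7  0  1  2  2  2  3  3  4  4  4  4  4  4  4
 5  0  1  2  3  3  3  3  4  4  4  4  4  4  5
 6  0  1  2  3  3  4  4  4  4  4  4  4  5  5
 7  0  1  2  3  3  4  4  5  5  5  5  5  5  5
 7  0  1  2  3  3  4  4  5  6  6  6  6  6  6
dp[11][13] = 6. One LCS (by backtracking along matches): 5, 8, 6, 7, 7, 7.

6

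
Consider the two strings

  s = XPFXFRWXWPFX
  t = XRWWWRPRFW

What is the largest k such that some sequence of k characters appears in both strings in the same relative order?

6

Pick X at s[4]=t[1], R at s[6]=t[2], W at s[7]=t[4], W at s[9]=t[5], P at s[10]=t[7], F at s[11]=t[9]; all 6 characters appear in both, in order. dp[12][10] = 6 confirms this is the maximum.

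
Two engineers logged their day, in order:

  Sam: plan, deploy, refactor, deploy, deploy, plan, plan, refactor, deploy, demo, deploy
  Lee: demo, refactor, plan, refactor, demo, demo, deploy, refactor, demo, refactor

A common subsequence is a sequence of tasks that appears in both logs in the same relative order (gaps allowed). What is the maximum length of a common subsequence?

One common subsequence of length 5: plan at Sam[1]=Lee[3] → refactor at Sam[3]=Lee[4] → deploy at Sam[5]=Lee[7] → refactor at Sam[8]=Lee[8] → demo at Sam[10]=Lee[9]. The LCS DP gives dp[11][10] = 5, so this is optimal.

5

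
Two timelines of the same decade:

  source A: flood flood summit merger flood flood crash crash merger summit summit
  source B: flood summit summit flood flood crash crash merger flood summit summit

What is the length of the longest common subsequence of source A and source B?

Match flood (source A #1, source B #1), summit (source A #3, source B #3), flood (source A #5, source B #4), flood (source A #6, source B #5), crash (source A #7, source B #6), crash (source A #8, source B #7), merger (source A #9, source B #8), summit (source A #10, source B #10), summit (source A #11, source B #11) — 9 events in the same relative order in both. The LCS DP gives dp[11][11] = 9, so this is optimal.

9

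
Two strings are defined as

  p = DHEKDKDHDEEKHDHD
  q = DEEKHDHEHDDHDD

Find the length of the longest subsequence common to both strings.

10

Match D (p #1, q #1); then E (p #3, q #3); then K (p #4, q #4); then D (p #7, q #6); then H (p #8, q #7); then E (p #11, q #8); then H (p #13, q #9); then D (p #14, q #11); then H (p #15, q #12); then D (p #16, q #14) — 10 characters in the same relative order in both. dp[16][14] = 10 confirms this is the maximum.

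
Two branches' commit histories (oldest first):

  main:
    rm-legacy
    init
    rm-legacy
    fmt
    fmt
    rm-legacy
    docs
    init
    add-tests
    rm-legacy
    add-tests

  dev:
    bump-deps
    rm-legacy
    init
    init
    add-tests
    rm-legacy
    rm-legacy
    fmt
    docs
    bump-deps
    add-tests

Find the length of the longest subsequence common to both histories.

One common subsequence of length 6: rm-legacy at main[1]=dev[2], init at main[2]=dev[4], rm-legacy at main[3]=dev[7], fmt at main[5]=dev[8], docs at main[7]=dev[9], add-tests at main[11]=dev[11]. dp[11][11] = 6 confirms this is the maximum.

6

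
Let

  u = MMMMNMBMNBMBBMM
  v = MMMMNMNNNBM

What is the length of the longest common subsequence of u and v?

One common subsequence of length 9: M (u #1, v #1), then M (u #2, v #2), then M (u #3, v #3), then M (u #4, v #4), then N (u #5, v #5), then M (u #6, v #6), then N (u #9, v #9), then B (u #13, v #10), then M (u #15, v #11), and the DP table's final entry dp[15][11] is also 9, so no common subsequence is longer.

9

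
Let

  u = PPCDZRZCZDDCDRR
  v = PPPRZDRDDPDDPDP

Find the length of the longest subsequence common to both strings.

One common subsequence of length 7: P (u #1, v #2) → P (u #2, v #3) → D (u #4, v #6) → R (u #6, v #7) → D (u #10, v #11) → D (u #11, v #12) → D (u #13, v #14). The LCS DP gives dp[15][15] = 7, so this is optimal.

7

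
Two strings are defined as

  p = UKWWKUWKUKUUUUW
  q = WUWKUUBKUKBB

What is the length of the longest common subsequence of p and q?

Pick U (p #1, q #2), W (p #4, q #3), K (p #5, q #4), U (p #6, q #6), K (p #8, q #8), U (p #9, q #9), K (p #10, q #10); all 7 characters appear in both, in order. dp[15][12] = 7 confirms this is the maximum.

7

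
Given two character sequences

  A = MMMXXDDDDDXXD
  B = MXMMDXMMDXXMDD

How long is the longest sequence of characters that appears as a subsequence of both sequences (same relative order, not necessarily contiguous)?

8

Taking M (A #1, B #1); then M (A #2, B #3); then M (A #3, B #4); then X (A #4, B #6); then D (A #10, B #9); then X (A #11, B #10); then X (A #12, B #11); then D (A #13, B #14) gives a common subsequence of length 8. dp[13][14] = 8 confirms this is the maximum.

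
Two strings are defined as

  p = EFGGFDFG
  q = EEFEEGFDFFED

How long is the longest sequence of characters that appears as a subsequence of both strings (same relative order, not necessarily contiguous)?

6

Let dp[i][j] be the LCS length of the first i characters of p and the first j characters of q. dp[i][j] = dp[i-1][j-1]+1 when the i-th and j-th characters match, else max(dp[i-1][j], dp[i][j-1]).
    ·  E  E  F  E  E  G  F  D  F  F  E  D
 ·  0  0  0  0  0  0  0  0  0  0  0  0  0
 E  0  1  1  1  1  1  1  1  1  1  1  1  1
 F  0  1  1  2  2  2  2  2  2  2  2  2  2
 G  0  1  1  2  2  2  3  3  3  3  3  3  3
 G  0  1  1  2  2  2  3  3  3  3  3  3  3
 F  0  1  1  2  2  2  3  4  4  4  4  4  4
 D  0  1  1  2  2  2  3  4  5  5  5  5  5
 F  0  1  1  2  2  2  3  4  5  6  6  6  6
 G  0  1  1  2  2  2  3  4  5  6  6  6  6
dp[8][12] = 6. One LCS (by backtracking along matches): EFGFDF.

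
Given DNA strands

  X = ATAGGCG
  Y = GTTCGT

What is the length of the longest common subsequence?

3

Match T at X[2]=Y[3], C at X[6]=Y[4], G at X[7]=Y[5] — 3 bases in the same relative order in both, and the DP table's final entry dp[7][6] is also 3, so no common subsequence is longer.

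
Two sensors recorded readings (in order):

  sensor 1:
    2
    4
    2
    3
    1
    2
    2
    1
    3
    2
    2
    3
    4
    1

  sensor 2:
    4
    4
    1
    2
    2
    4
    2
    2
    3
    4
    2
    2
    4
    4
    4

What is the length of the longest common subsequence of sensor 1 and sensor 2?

Pick 2 (sensor 1 #1, sensor 2 #5), 4 (sensor 1 #2, sensor 2 #6), 2 (sensor 1 #6, sensor 2 #7), 2 (sensor 1 #7, sensor 2 #8), 3 (sensor 1 #9, sensor 2 #9), 2 (sensor 1 #10, sensor 2 #11), 2 (sensor 1 #11, sensor 2 #12), 4 (sensor 1 #13, sensor 2 #15); all 8 values appear in both, in order. Since dp[14][15] = 8, nothing longer is possible.

8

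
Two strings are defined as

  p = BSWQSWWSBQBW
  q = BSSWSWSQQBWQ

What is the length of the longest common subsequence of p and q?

9

Let dp[i][j] be the LCS length of the first i characters of p and the first j characters of q. dp[i][j] = dp[i-1][j-1]+1 when the i-th and j-th characters match, else max(dp[i-1][j], dp[i][j-1]).
    ·  B  S  S  W  S  W  S  Q  Q  B  W  Q
 ·  0  0  0  0  0  0  0  0  0  0  0  0  0
 B  0  1  1  1  1  1  1  1  1  1  1  1  1
 S  0  1  2  2  2  2  2  2  2  2  2  2  2
 W  0  1  2  2  3  3  3  3  3  3  3  3  3
 Q  0  1  2  2  3  3  3  3  4  4  4  4  4
 S  0  1  2  3  3  4  4  4  4  4  4  4  4
 W  0  1  2  3  4  4  5  5  5  5  5  5  5
 W  0  1  2  3  4  4  5  5  5  5  5  6  6
 S  0  1  2  3  4  5  5  6  6  6  6  6  6
 B  0  1  2  3  4  5  5  6  6  6  7  7  7
 Q  0  1  2  3  4  5  5  6  7  7  7  7  8
 B  0  1  2  3  4  5  5  6  7  7  8  8  8
 W  0  1  2  3  4  5  6  6  7  7  8  9  9
dp[12][12] = 9. One LCS (by backtracking along matches): BSWSWSQBW.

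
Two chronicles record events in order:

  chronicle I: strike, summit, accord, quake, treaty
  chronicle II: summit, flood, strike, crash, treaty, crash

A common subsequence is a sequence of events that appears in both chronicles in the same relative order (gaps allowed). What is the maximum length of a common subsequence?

2

Pick strike [1,3], then treaty [5,5]; all 2 events appear in both, in order. Since dp[5][6] = 2, nothing longer is possible.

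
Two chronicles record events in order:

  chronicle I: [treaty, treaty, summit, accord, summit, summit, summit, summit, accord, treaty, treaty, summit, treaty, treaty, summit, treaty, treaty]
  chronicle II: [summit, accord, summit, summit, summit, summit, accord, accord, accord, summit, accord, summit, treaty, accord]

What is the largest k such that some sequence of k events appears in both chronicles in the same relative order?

One common subsequence of length 10: summit [3,1]; then accord [4,2]; then summit [5,3]; then summit [6,4]; then summit [7,5]; then summit [8,6]; then accord [9,9]; then summit [12,10]; then summit [15,12]; then treaty [16,13]. dp[17][14] = 10 confirms this is the maximum.

10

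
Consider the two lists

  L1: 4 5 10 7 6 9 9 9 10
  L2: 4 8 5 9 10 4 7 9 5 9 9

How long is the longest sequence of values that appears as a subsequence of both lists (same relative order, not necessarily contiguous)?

Pick 4 [1,1], 5 [2,3], 10 [3,5], 7 [4,7], 9 [6,8], 9 [7,10], 9 [8,11]; all 7 values appear in both, in order, and the DP table's final entry dp[9][11] is also 7, so no common subsequence is longer.

7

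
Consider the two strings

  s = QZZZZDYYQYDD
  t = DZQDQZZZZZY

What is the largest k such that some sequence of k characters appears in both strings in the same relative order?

6

Let dp[i][j] be the LCS length of the first i characters of s and the first j characters of t. dp[i][j] = dp[i-1][j-1]+1 when the i-th and j-th characters match, else max(dp[i-1][j], dp[i][j-1]).
    ·  D  Z  Q  D  Q  Z  Z  Z  Z  Z  Y
 ·  0  0  0  0  0  0  0  0  0  0  0  0
 Q  0  0  0  1  1  1  1  1  1  1  1  1
 Z  0  0  1  1  1  1  2  2  2  2  2  2
 Z  0  0  1  1  1  1  2  3  3  3  3  3
 Z  0  0  1  1  1  1  2  3  4  4  4  4
 Z  0  0  1  1  1  1  2  3  4  5  5  5
 D  0  1  1  1  2  2  2  3  4  5  5  5
 Y  0  1  1  1  2  2  2  3  4  5  5  6
 Y  0  1  1  1  2  2  2  3  4  5  5  6
 Q  0  1  1  2  2  3  3  3  4  5  5  6
 Y  0  1  1  2  2  3  3  3  4  5  5  6
 D  0  1  1  2  3  3  3  3  4  5  5  6
 D  0  1  1  2  3  3  3  3  4  5  5  6
dp[12][11] = 6. One LCS (by backtracking along matches): QZZZZY.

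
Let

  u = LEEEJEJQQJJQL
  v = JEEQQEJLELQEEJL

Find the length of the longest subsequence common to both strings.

8

Match E [2,2] → E [3,3] → E [4,6] → J [5,7] → E [6,9] → Q [8,11] → J [11,14] → L [13,15] — 8 characters in the same relative order in both. Since dp[13][15] = 8, nothing longer is possible.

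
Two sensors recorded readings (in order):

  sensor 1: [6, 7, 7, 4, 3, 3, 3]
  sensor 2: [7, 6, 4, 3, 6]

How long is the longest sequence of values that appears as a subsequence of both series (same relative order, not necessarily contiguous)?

Match 6 at sensor 1[1]=sensor 2[2]; then 4 at sensor 1[4]=sensor 2[3]; then 3 at sensor 1[5]=sensor 2[4] — 3 values in the same relative order in both. dp[7][5] = 3 confirms this is the maximum.

3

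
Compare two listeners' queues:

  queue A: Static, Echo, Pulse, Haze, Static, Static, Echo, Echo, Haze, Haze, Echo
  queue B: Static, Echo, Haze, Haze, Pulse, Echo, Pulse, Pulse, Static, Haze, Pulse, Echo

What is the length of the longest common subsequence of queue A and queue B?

One common subsequence of length 6: Static (queue A #1, queue B #1) → Echo (queue A #2, queue B #6) → Pulse (queue A #3, queue B #8) → Static (queue A #6, queue B #9) → Haze (queue A #9, queue B #10) → Echo (queue A #11, queue B #12). Since dp[11][12] = 6, nothing longer is possible.

6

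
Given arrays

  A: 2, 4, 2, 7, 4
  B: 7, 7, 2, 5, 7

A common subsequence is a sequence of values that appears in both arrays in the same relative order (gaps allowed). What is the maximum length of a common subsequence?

Pick 2 [1,3] → 7 [4,5]; all 2 values appear in both, in order, and the DP table's final entry dp[5][5] is also 2, so no common subsequence is longer.

2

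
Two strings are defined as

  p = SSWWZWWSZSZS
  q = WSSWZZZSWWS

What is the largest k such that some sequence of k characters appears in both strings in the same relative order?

One common subsequence of length 7: S at p[1]=q[2] → S at p[2]=q[3] → W at p[3]=q[4] → Z at p[5]=q[7] → W at p[6]=q[9] → W at p[7]=q[10] → S at p[12]=q[11]. dp[12][11] = 7 confirms this is the maximum.

7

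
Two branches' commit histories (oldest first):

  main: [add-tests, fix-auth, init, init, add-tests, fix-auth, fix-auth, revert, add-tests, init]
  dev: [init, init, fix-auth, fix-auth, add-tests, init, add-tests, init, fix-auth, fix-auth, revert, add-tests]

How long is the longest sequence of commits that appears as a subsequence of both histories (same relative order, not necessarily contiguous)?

Pick add-tests [1,5]; then init [3,6]; then init [4,8]; then fix-auth [6,9]; then fix-auth [7,10]; then revert [8,11]; then add-tests [9,12]; all 7 commits appear in both, in order, and the DP table's final entry dp[10][12] is also 7, so no common subsequence is longer.

7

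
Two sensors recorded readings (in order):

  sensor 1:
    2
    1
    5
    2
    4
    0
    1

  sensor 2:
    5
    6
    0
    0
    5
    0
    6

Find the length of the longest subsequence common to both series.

Match 5 (sensor 1 #3, sensor 2 #5); then 0 (sensor 1 #6, sensor 2 #6) — 2 values in the same relative order in both. The LCS DP gives dp[7][7] = 2, so this is optimal.

2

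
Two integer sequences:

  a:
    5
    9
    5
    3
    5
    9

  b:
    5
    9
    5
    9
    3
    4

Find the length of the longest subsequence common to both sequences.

4

Let dp[i][j] be the LCS length of the first i values of a and the first j values of b. dp[i][j] = dp[i-1][j-1]+1 when the i-th and j-th values match, else max(dp[i-1][j], dp[i][j-1]).
    ·  5  9  5  9  3  4
 ·  0  0  0  0  0  0  0
 5  0  1  1  1  1  1  1
 9  0  1  2  2  2  2  2
 5  0  1  2  3  3  3  3
 3  0  1  2  3  3  4  4
 5  0  1  2  3  3  4  4
 9  0  1  2  3  4  4  4
dp[6][6] = 4. One LCS (by backtracking along matches): 5, 9, 5, 3.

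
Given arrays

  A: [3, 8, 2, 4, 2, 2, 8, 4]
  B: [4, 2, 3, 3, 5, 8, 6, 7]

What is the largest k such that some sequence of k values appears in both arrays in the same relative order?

Let dp[i][j] be the LCS length of the first i values of A and the first j values of B. dp[i][j] = dp[i-1][j-1]+1 when the i-th and j-th values match, else max(dp[i-1][j], dp[i][j-1]).
    ·  4  2  3  3  5  8  6  7
 ·  0  0  0  0  0  0  0  0  0
 3  0  0  0  1  1  1  1  1  1
 8  0  0  0  1  1  1  2  2  2
 2  0  0  1  1  1  1  2  2  2
 4  0  1  1  1  1  1  2  2  2
 2  0  1  2  2  2  2  2  2  2
 2  0  1  2  2  2  2  2  2  2
 8  0  1  2  2  2  2  3  3  3
 4  0  1  2  2  2  2  3  3  3
dp[8][8] = 3. One LCS (by backtracking along matches): 4, 2, 8.

3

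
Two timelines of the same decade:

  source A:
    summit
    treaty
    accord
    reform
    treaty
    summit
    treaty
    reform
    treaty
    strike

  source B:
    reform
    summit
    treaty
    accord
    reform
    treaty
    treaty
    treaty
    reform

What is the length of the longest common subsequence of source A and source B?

7

Taking summit at source A[1]=source B[2], treaty at source A[2]=source B[3], accord at source A[3]=source B[4], reform at source A[4]=source B[5], treaty at source A[5]=source B[7], treaty at source A[7]=source B[8], reform at source A[8]=source B[9] gives a common subsequence of length 7, and the DP table's final entry dp[10][9] is also 7, so no common subsequence is longer.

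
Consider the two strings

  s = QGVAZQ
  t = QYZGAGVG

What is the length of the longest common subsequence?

3

Pick Q (s #1, t #1), then G (s #2, t #6), then V (s #3, t #7); all 3 characters appear in both, in order. dp[6][8] = 3 confirms this is the maximum.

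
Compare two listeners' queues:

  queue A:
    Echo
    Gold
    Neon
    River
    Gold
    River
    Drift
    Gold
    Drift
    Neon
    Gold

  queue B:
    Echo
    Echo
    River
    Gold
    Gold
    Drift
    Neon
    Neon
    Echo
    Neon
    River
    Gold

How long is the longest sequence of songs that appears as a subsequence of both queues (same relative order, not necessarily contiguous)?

7

Pick Echo (queue A #1, queue B #2), then River (queue A #4, queue B #3), then Gold (queue A #5, queue B #4), then Gold (queue A #8, queue B #5), then Drift (queue A #9, queue B #6), then Neon (queue A #10, queue B #10), then Gold (queue A #11, queue B #12); all 7 songs appear in both, in order, and the DP table's final entry dp[11][12] is also 7, so no common subsequence is longer.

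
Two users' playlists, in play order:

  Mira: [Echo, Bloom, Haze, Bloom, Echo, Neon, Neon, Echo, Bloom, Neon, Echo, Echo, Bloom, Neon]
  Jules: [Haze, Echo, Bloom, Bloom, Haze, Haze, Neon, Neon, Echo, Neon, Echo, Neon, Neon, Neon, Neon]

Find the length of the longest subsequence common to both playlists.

One common subsequence of length 9: Echo [1,2], Bloom [2,4], Haze [3,6], Neon [6,7], Neon [7,8], Echo [8,9], Neon [10,10], Echo [11,11], Neon [14,15]. dp[14][15] = 9 confirms this is the maximum.

9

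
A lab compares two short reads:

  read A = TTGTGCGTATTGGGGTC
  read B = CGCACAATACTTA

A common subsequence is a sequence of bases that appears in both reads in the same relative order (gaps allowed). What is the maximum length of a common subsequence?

6

Taking G at read A[3]=read B[2]; then C at read A[6]=read B[5]; then T at read A[8]=read B[8]; then A at read A[9]=read B[9]; then T at read A[10]=read B[11]; then T at read A[11]=read B[12] gives a common subsequence of length 6. Since dp[17][13] = 6, nothing longer is possible.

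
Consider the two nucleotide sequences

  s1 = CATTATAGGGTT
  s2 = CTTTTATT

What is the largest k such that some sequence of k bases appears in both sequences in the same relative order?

Let dp[i][j] be the LCS length of the first i bases of s1 and the first j bases of s2. dp[i][j] = dp[i-1][j-1]+1 when the i-th and j-th bases match, else max(dp[i-1][j], dp[i][j-1]).
    ·  C  T  T  T  T  A  T  T
 ·  0  0  0  0  0  0  0  0  0
 C  0  1  1  1  1  1  1  1  1
 A  0  1  1  1  1  1  2  2  2
 T  0  1  2  2  2  2  2  3  3
 T  0  1  2  3  3  3  3  3  4
 A  0  1  2  3  3  3  4  4  4
 T  0  1  2  3  4  4  4  5  5
 A  0  1  2  3  4  4  5  5  5
 G  0  1  2  3  4  4  5  5  5
 G  0  1  2  3  4  4  5  5  5
 G  0  1  2  3  4  4  5  5  5
 T  0  1  2  3  4  5  5  6  6
 T  0  1  2  3  4  5  5  6  7
dp[12][8] = 7. One LCS (by backtracking along matches): CTTTATT.

7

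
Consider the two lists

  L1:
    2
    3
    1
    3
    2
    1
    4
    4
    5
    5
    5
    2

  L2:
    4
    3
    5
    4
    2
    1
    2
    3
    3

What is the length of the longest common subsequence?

4

Let dp[i][j] be the LCS length of the first i values of L1 and the first j values of L2. dp[i][j] = dp[i-1][j-1]+1 when the i-th and j-th values match, else max(dp[i-1][j], dp[i][j-1]).
    ·  4  3  5  4  2  1  2  3  3
 ·  0  0  0  0  0  0  0  0  0  0
 2  0  0  0  0  0  1  1  1  1  1
 3  0  0  1  1  1  1  1  1  2  2
 1  0  0  1  1  1  1  2  2  2  2
 3  0  0  1  1  1  1  2  2  3  3
 2  0  0  1  1  1  2  2  3  3  3
 1  0  0  1  1  1  2  3  3  3  3
 4  0  1  1  1  2  2  3  3  3  3
 4  0  1  1  1  2  2  3  3  3  3
 5  0  1  1  2  2  2  3  3  3  3
 5  0  1  1  2  2  2  3  3  3  3
 5  0  1  1  2  2  2  3  3  3  3
 2  0  1  1  2  2  3  3  4  4  4
dp[12][9] = 4. One LCS (by backtracking along matches): 3, 2, 1, 2.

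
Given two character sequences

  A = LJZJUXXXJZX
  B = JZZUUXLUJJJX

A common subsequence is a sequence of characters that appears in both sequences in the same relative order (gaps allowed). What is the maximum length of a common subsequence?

6

Let dp[i][j] be the LCS length of the first i characters of A and the first j characters of B. dp[i][j] = dp[i-1][j-1]+1 when the i-th and j-th characters match, else max(dp[i-1][j], dp[i][j-1]).
    ·  J  Z  Z  U  U  X  L  U  J  J  J  X
 ·  0  0  0  0  0  0  0  0  0  0  0  0  0
 L  0  0  0  0  0  0  0  1  1  1  1  1  1
 J  0  1  1  1  1  1  1  1  1  2  2  2  2
 Z  0  1  2  2  2  2  2  2  2  2  2  2  2
 J  0  1  2  2  2  2  2  2  2  3  3  3  3
 U  0  1  2  2  3  3  3  3  3  3  3  3  3
 X  0  1  2  2  3  3  4  4  4  4  4  4  4
 X  0  1  2  2  3  3  4  4  4  4  4  4  5
 X  0  1  2  2  3  3  4  4  4  4  4  4  5
 J  0  1  2  2  3  3  4  4  4  5  5  5  5
 Z  0  1  2  3  3  3  4  4  4  5  5  5  5
 X  0  1  2  3  3  3  4  4  4  5  5  5  6
dp[11][12] = 6. One LCS (by backtracking along matches): JZUXJX.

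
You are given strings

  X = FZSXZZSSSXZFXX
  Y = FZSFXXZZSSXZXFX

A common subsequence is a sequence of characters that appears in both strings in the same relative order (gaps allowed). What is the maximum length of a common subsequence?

12

Pick F at X[1]=Y[1], then Z at X[2]=Y[2], then S at X[3]=Y[3], then X at X[4]=Y[6], then Z at X[5]=Y[7], then Z at X[6]=Y[8], then S at X[8]=Y[9], then S at X[9]=Y[10], then X at X[10]=Y[11], then Z at X[11]=Y[12], then F at X[12]=Y[14], then X at X[14]=Y[15]; all 12 characters appear in both, in order, and the DP table's final entry dp[14][15] is also 12, so no common subsequence is longer.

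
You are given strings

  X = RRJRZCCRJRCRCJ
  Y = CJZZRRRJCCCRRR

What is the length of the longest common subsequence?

8

Match R (X #1, Y #6), R (X #2, Y #7), J (X #3, Y #8), C (X #6, Y #10), C (X #7, Y #11), R (X #8, Y #12), R (X #10, Y #13), R (X #12, Y #14) — 8 characters in the same relative order in both. The LCS DP gives dp[14][14] = 8, so this is optimal.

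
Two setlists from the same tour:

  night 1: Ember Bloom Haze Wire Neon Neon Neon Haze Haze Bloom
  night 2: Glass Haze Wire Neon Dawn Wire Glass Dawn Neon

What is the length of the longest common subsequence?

Taking Haze at night 1[3]=night 2[2], then Wire at night 1[4]=night 2[3], then Neon at night 1[5]=night 2[4], then Neon at night 1[7]=night 2[9] gives a common subsequence of length 4, and the DP table's final entry dp[10][9] is also 4, so no common subsequence is longer.

4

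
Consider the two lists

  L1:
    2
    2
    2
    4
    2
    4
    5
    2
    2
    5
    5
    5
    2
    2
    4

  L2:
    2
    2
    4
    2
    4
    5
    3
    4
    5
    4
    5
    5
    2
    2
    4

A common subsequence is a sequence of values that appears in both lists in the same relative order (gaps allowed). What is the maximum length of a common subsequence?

12

Match 2 (L1 #2, L2 #1); then 2 (L1 #3, L2 #2); then 4 (L1 #4, L2 #3); then 2 (L1 #5, L2 #4); then 4 (L1 #6, L2 #5); then 5 (L1 #7, L2 #6); then 5 (L1 #10, L2 #9); then 5 (L1 #11, L2 #11); then 5 (L1 #12, L2 #12); then 2 (L1 #13, L2 #13); then 2 (L1 #14, L2 #14); then 4 (L1 #15, L2 #15) — 12 values in the same relative order in both. dp[15][15] = 12 confirms this is the maximum.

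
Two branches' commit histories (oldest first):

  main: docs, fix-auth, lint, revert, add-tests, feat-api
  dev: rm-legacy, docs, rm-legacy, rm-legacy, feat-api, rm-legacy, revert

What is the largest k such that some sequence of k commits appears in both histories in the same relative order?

2

Pick docs at main[1]=dev[2] → revert at main[4]=dev[7]; all 2 commits appear in both, in order. dp[6][7] = 2 confirms this is the maximum.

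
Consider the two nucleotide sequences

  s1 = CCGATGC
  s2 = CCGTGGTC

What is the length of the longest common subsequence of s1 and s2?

6

One common subsequence of length 6: C [1,1], C [2,2], G [3,3], T [5,4], G [6,6], C [7,8]. Since dp[7][8] = 6, nothing longer is possible.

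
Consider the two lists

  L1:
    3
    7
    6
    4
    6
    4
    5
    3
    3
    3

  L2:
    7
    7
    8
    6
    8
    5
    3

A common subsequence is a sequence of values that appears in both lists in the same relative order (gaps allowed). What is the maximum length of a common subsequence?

4

Taking 7 at L1[2]=L2[2], then 6 at L1[3]=L2[4], then 5 at L1[7]=L2[6], then 3 at L1[10]=L2[7] gives a common subsequence of length 4. The LCS DP gives dp[10][7] = 4, so this is optimal.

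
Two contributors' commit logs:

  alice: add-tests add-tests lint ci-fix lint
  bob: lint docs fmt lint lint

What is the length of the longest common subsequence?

Match lint [3,4]; then lint [5,5] — 2 commits in the same relative order in both. dp[5][5] = 2 confirms this is the maximum.

2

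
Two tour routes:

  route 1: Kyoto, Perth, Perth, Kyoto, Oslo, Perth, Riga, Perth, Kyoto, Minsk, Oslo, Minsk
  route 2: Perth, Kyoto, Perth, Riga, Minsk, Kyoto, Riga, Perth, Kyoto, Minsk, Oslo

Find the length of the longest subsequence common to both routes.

8

Pick Kyoto (route 1 #1, route 2 #2), then Perth (route 1 #2, route 2 #3), then Kyoto (route 1 #4, route 2 #6), then Riga (route 1 #7, route 2 #7), then Perth (route 1 #8, route 2 #8), then Kyoto (route 1 #9, route 2 #9), then Minsk (route 1 #10, route 2 #10), then Oslo (route 1 #11, route 2 #11); all 8 stops appear in both, in order. dp[12][11] = 8 confirms this is the maximum.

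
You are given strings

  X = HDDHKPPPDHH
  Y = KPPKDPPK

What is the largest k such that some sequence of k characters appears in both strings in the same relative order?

Match K (X #5, Y #1); then P (X #6, Y #3); then P (X #7, Y #6); then P (X #8, Y #7) — 4 characters in the same relative order in both, and the DP table's final entry dp[11][8] is also 4, so no common subsequence is longer.

4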